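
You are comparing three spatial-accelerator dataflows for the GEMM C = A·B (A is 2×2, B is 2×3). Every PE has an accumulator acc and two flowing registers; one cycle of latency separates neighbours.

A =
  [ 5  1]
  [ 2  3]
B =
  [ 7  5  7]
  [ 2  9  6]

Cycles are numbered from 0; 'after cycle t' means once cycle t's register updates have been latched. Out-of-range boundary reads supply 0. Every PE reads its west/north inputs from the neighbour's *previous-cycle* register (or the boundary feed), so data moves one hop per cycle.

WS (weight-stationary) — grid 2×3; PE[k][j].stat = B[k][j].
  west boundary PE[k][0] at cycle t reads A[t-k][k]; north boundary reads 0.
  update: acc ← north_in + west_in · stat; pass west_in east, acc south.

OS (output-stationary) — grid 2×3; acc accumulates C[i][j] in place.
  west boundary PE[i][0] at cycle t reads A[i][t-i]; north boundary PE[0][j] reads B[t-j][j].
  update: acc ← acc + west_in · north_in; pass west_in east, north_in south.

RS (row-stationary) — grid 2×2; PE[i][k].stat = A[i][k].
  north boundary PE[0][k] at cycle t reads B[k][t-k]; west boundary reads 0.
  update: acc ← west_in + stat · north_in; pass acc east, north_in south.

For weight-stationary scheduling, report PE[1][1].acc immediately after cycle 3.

WS on a 2×3 grid — tracing PE[1][1] and its feeders:
  t=0 PE[0][1]: acc=0 h=0 v=0
  t=0 PE[1][0]: acc=0 h=0 v=0
  t=0 PE[1][1]: acc=0 h=0 v=0
  t=1 PE[0][1]: acc=25 h=5 v=25
  t=1 PE[1][0]: acc=37 h=1 v=37
  t=1 PE[1][1]: acc=0 h=0 v=0
  t=2 PE[0][1]: acc=10 h=2 v=10
  t=2 PE[1][0]: acc=20 h=3 v=20
  t=2 PE[1][1]: acc=34 h=1 v=34
  t=3 PE[0][1]: acc=0 h=0 v=0
  t=3 PE[1][0]: acc=0 h=0 v=0
  t=3 PE[1][1]: acc=37 h=3 v=37

PE[1][1].acc = 37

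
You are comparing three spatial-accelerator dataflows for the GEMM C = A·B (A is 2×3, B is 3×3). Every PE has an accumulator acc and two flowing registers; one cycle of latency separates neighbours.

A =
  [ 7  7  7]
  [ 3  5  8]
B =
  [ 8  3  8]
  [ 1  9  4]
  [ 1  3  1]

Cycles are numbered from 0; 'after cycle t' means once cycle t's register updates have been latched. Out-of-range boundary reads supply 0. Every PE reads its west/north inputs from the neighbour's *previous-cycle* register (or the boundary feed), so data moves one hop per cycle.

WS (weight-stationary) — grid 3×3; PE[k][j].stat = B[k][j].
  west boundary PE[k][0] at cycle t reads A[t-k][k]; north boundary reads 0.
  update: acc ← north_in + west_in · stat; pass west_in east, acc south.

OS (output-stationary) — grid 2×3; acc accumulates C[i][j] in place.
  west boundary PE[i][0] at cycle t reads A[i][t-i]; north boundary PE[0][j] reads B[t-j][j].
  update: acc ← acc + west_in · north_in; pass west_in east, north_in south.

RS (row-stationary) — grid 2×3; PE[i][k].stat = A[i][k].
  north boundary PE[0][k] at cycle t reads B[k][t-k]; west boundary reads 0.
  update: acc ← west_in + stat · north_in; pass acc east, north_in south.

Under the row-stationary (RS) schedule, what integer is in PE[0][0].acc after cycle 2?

PE[0][0].acc = 56

RS 2×3: PE[0][0] cycle-by-cycle (with neighbour feeds):
  cycle 0: PE[0][0] → acc 56, east 56, south 8
  cycle 1: PE[0][0] → acc 21, east 21, south 3
  cycle 2: PE[0][0] → acc 56, east 56, south 8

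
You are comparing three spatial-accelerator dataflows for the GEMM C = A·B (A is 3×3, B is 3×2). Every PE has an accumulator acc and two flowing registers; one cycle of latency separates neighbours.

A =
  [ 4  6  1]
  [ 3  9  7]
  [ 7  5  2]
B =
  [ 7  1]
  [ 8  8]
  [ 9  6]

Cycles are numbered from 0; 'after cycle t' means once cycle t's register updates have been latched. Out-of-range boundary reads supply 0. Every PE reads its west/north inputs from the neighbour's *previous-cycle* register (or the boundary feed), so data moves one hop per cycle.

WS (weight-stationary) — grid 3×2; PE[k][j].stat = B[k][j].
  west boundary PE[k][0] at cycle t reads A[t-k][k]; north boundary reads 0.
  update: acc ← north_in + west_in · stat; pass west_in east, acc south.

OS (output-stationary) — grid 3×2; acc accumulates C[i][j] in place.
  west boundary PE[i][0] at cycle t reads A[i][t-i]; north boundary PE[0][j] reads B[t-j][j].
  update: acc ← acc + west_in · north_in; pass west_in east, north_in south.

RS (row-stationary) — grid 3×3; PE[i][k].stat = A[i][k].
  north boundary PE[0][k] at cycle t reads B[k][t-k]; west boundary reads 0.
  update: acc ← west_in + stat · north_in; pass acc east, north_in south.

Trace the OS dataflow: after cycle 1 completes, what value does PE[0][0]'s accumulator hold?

OS (3×2). Following PE[0][0] plus its west/north inputs:
  @0  [0,0]  acc 28  |  →4  ↓7
  @1  [0,0]  acc 76  |  →6  ↓8

PE[0][0].acc = 76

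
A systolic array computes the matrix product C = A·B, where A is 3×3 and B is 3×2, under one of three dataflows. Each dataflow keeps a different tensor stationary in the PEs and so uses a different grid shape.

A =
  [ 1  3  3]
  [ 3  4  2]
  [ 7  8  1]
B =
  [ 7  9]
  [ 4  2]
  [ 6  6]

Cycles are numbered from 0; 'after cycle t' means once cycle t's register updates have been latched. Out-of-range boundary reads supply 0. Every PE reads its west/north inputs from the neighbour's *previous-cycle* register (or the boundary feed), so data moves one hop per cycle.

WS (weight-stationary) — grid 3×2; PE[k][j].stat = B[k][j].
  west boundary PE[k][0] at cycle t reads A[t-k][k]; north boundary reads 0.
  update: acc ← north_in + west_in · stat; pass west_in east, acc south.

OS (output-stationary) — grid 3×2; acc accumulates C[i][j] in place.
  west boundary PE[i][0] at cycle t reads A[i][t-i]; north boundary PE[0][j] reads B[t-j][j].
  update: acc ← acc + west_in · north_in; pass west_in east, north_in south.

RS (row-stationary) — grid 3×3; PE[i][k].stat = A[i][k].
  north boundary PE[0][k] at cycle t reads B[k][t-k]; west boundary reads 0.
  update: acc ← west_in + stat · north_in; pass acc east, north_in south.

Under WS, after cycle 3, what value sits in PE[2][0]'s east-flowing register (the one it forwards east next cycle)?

WS (3×2). Following PE[2][0] plus its west/north inputs:
  step 0 · PE1,0: acc=0; fwd→0 fwd↓0
  step 0 · PE2,0: acc=0; fwd→0 fwd↓0
  step 1 · PE1,0: acc=19; fwd→3 fwd↓19
  step 1 · PE2,0: acc=0; fwd→0 fwd↓0
  step 2 · PE1,0: acc=37; fwd→4 fwd↓37
  step 2 · PE2,0: acc=37; fwd→3 fwd↓37
  step 3 · PE1,0: acc=81; fwd→8 fwd↓81
  step 3 · PE2,0: acc=49; fwd→2 fwd↓49

register = 2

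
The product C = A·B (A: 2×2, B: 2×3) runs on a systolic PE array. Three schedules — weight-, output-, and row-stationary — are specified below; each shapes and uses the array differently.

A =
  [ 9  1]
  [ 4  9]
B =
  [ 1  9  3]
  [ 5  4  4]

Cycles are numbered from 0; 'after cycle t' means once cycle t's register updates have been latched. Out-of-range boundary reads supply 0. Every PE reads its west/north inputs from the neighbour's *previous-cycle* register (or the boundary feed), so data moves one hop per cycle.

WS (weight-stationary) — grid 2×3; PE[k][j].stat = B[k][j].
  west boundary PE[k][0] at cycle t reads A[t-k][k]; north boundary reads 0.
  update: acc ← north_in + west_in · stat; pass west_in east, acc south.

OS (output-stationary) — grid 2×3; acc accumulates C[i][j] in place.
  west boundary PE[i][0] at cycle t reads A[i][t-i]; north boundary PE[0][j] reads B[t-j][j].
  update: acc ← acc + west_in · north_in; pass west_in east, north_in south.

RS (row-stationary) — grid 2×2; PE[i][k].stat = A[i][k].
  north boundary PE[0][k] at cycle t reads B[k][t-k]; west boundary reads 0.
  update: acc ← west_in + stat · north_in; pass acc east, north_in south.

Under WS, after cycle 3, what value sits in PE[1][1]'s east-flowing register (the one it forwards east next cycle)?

register = 9

WS (2×3). Following PE[1][1] plus its west/north inputs:
  0: (0,1).acc=0  regs=<0,0>
  0: (1,0).acc=0  regs=<0,0>
  0: (1,1).acc=0  regs=<0,0>
  1: (0,1).acc=81  regs=<9,81>
  1: (1,0).acc=14  regs=<1,14>
  1: (1,1).acc=0  regs=<0,0>
  2: (0,1).acc=36  regs=<4,36>
  2: (1,0).acc=49  regs=<9,49>
  2: (1,1).acc=85  regs=<1,85>
  3: (0,1).acc=0  regs=<0,0>
  3: (1,0).acc=0  regs=<0,0>
  3: (1,1).acc=72  regs=<9,72>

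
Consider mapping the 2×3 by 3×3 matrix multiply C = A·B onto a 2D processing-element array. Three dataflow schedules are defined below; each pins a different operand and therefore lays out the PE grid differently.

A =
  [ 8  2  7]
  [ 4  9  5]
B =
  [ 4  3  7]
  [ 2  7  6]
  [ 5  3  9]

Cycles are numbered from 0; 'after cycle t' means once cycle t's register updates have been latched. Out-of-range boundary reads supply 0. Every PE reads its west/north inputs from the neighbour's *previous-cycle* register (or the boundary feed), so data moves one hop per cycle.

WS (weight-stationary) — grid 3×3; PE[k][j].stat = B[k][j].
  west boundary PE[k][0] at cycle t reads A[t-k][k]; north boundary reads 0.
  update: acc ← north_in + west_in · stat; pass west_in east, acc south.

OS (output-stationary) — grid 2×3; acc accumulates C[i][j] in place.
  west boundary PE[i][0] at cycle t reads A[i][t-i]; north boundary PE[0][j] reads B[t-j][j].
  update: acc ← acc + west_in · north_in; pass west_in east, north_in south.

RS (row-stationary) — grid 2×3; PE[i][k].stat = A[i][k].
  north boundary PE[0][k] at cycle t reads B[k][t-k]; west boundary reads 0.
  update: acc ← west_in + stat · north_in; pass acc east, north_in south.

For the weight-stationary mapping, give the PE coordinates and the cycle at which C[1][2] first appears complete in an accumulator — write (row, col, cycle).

(row, col, cycle) = (2, 2, 5)

WS — PE[2][2] is where C[1][2] collects:
  [0] (2,2) acc=0 (h:0 v:0)
  [1] (2,2) acc=0 (h:0 v:0)
  [2] (2,2) acc=0 (h:0 v:0)
  [3] (2,2) acc=0 (h:0 v:0)
  [4] (2,2) acc=131 (h:7 v:131)
  [5] (2,2) acc=127 (h:5 v:127)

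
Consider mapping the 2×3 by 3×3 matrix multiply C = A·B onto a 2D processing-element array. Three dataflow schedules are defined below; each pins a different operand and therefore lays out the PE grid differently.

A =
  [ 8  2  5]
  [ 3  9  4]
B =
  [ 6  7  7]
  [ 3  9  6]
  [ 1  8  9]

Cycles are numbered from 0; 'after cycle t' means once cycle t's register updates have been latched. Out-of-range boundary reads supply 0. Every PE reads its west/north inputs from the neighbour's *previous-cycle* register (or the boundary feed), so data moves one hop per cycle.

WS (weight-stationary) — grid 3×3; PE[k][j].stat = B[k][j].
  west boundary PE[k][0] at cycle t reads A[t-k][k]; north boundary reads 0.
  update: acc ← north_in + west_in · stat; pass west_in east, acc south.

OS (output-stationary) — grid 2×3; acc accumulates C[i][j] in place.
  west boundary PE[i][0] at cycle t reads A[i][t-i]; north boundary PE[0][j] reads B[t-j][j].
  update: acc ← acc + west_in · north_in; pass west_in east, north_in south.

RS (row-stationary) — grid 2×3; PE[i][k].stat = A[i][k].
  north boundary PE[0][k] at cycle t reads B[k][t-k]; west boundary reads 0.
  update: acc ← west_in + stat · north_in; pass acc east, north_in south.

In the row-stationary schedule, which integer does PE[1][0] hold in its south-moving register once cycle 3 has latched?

register = 7

RS 2×3: PE[1][0] cycle-by-cycle (with neighbour feeds):
  c0 r0c0: 48 / 48 / 6
  c0 r1c0: 0 / 0 / 0
  c1 r0c0: 56 / 56 / 7
  c1 r1c0: 18 / 18 / 6
  c2 r0c0: 56 / 56 / 7
  c2 r1c0: 21 / 21 / 7
  c3 r0c0: 0 / 0 / 0
  c3 r1c0: 21 / 21 / 7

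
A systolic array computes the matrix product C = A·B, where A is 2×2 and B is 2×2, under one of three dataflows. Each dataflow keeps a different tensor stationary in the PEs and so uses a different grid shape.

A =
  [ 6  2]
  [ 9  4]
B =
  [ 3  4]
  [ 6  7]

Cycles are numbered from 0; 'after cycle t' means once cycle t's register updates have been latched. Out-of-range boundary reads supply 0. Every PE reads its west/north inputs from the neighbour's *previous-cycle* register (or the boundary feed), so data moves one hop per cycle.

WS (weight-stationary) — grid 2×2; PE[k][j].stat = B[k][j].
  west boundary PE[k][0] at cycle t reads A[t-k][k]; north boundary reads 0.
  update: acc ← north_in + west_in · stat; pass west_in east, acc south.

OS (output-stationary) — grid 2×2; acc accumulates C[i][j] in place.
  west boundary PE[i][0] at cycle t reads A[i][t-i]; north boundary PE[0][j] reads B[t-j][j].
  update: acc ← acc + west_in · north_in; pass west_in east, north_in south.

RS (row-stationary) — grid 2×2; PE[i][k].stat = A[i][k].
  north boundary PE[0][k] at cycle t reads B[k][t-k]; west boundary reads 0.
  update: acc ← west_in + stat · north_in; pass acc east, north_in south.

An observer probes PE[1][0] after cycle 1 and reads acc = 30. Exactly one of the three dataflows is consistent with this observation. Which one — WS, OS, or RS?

dataflow = WS

— WS: 2×2; PE[1][0] trace:
  @0  [1,0]  acc 0  |  →0  ↓0
  @1  [1,0]  acc 30  |  →2  ↓30
— OS: 2×2; PE[1][0] trace:
  @0  [1,0]  acc 0  |  →0  ↓0
  @1  [1,0]  acc 27  |  →9  ↓3
— RS: 2×2; PE[1][0] trace:
  @0  [1,0]  acc 0  |  →0  ↓0
  @1  [1,0]  acc 27  |  →27  ↓3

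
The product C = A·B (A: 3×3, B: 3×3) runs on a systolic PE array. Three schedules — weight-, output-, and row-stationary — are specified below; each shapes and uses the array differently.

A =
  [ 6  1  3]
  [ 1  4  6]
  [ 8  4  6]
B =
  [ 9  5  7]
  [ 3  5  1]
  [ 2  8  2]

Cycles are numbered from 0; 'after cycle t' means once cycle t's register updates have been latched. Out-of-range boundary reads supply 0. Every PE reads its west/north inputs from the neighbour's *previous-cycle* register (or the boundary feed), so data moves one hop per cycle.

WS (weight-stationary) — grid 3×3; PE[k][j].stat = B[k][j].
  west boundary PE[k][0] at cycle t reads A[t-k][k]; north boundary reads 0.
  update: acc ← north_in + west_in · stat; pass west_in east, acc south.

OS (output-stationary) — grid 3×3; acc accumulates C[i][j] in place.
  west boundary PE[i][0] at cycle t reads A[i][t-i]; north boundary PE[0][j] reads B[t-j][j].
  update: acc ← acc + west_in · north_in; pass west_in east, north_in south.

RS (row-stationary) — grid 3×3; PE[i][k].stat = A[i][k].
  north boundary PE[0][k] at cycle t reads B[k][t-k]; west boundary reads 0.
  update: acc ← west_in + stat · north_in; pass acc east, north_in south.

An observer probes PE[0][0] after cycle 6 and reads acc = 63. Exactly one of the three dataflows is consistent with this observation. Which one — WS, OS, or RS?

dataflow = OS

Under WS (3×3), PE[0][0]:
  c0 r0c0: 54 / 6 / 54
  c1 r0c0: 9 / 1 / 9
  c2 r0c0: 72 / 8 / 72
  c3 r0c0: 0 / 0 / 0
  c4 r0c0: 0 / 0 / 0
  c5 r0c0: 0 / 0 / 0
  c6 r0c0: 0 / 0 / 0
Under OS (3×3), PE[0][0]:
  c0 r0c0: 54 / 6 / 9
  c1 r0c0: 57 / 1 / 3
  c2 r0c0: 63 / 3 / 2
  c3 r0c0: 63 / 0 / 0
  c4 r0c0: 63 / 0 / 0
  c5 r0c0: 63 / 0 / 0
  c6 r0c0: 63 / 0 / 0
Under RS (3×3), PE[0][0]:
  c0 r0c0: 54 / 54 / 9
  c1 r0c0: 30 / 30 / 5
  c2 r0c0: 42 / 42 / 7
  c3 r0c0: 0 / 0 / 0
  c4 r0c0: 0 / 0 / 0
  c5 r0c0: 0 / 0 / 0
  c6 r0c0: 0 / 0 / 0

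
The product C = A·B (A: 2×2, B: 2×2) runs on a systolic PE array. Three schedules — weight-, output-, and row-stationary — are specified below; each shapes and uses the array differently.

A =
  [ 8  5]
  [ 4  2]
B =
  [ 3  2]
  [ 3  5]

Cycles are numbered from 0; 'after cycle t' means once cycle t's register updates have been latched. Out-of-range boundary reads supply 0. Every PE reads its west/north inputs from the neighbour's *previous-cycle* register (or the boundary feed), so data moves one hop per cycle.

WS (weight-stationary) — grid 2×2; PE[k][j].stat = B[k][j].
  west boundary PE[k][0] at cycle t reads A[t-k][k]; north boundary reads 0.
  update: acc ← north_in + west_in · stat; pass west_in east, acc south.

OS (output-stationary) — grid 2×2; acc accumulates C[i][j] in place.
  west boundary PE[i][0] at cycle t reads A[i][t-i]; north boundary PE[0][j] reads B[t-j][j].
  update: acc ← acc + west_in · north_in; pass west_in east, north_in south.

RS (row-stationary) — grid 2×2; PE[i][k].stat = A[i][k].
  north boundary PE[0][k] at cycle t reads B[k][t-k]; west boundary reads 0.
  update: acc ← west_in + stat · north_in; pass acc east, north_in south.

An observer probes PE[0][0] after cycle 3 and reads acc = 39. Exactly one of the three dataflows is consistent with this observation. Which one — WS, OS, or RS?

dataflow = OS

Under WS (2×2), PE[0][0]:
  0: (0,0).acc=24  regs=<8,24>
  1: (0,0).acc=12  regs=<4,12>
  2: (0,0).acc=0  regs=<0,0>
  3: (0,0).acc=0  regs=<0,0>
Under OS (2×2), PE[0][0]:
  0: (0,0).acc=24  regs=<8,3>
  1: (0,0).acc=39  regs=<5,3>
  2: (0,0).acc=39  regs=<0,0>
  3: (0,0).acc=39  regs=<0,0>
Under RS (2×2), PE[0][0]:
  0: (0,0).acc=24  regs=<24,3>
  1: (0,0).acc=16  regs=<16,2>
  2: (0,0).acc=0  regs=<0,0>
  3: (0,0).acc=0  regs=<0,0>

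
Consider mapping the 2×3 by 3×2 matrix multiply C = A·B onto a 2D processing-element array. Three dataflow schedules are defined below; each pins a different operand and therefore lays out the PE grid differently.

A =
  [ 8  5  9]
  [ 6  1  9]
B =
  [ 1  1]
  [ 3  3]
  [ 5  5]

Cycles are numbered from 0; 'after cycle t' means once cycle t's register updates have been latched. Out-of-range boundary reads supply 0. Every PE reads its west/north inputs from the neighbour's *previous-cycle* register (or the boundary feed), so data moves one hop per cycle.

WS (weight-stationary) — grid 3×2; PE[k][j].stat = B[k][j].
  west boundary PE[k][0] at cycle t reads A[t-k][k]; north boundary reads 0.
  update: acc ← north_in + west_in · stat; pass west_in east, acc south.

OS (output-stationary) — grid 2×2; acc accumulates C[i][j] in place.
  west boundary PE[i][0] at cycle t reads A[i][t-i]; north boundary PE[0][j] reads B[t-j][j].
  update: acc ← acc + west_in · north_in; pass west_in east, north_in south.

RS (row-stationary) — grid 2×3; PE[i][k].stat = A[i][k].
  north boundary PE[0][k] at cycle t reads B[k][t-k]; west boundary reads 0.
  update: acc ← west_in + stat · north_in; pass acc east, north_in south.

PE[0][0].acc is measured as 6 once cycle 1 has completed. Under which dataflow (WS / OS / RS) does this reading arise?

— WS: 3×2; PE[0][0] trace:
  cycle 0: PE[0][0] → acc 8, east 8, south 8
  cycle 1: PE[0][0] → acc 6, east 6, south 6
— OS: 2×2; PE[0][0] trace:
  cycle 0: PE[0][0] → acc 8, east 8, south 1
  cycle 1: PE[0][0] → acc 23, east 5, south 3
— RS: 2×3; PE[0][0] trace:
  cycle 0: PE[0][0] → acc 8, east 8, south 1
  cycle 1: PE[0][0] → acc 8, east 8, south 1

dataflow = WS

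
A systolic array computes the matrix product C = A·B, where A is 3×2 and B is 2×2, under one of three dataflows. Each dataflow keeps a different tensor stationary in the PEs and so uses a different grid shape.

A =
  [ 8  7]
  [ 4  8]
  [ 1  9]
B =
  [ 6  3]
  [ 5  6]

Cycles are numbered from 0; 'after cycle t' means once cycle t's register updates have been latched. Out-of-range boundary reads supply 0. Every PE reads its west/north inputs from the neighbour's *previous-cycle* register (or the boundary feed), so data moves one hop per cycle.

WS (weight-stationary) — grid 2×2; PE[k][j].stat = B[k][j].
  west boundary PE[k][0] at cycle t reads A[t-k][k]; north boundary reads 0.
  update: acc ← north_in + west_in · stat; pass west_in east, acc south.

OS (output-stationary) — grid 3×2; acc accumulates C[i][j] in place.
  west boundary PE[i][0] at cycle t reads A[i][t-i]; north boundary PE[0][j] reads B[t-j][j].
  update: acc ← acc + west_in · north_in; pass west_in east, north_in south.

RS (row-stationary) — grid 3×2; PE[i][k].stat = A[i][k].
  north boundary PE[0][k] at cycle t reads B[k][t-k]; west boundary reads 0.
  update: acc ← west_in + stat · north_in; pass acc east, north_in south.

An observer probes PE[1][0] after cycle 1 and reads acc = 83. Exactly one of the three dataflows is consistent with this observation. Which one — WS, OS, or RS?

dataflow = WS

Under WS (2×2), PE[1][0]:
  step 0 · PE1,0: acc=0; fwd→0 fwd↓0
  step 1 · PE1,0: acc=83; fwd→7 fwd↓83
Under OS (3×2), PE[1][0]:
  step 0 · PE1,0: acc=0; fwd→0 fwd↓0
  step 1 · PE1,0: acc=24; fwd→4 fwd↓6
Under RS (3×2), PE[1][0]:
  step 0 · PE1,0: acc=0; fwd→0 fwd↓0
  step 1 · PE1,0: acc=24; fwd→24 fwd↓6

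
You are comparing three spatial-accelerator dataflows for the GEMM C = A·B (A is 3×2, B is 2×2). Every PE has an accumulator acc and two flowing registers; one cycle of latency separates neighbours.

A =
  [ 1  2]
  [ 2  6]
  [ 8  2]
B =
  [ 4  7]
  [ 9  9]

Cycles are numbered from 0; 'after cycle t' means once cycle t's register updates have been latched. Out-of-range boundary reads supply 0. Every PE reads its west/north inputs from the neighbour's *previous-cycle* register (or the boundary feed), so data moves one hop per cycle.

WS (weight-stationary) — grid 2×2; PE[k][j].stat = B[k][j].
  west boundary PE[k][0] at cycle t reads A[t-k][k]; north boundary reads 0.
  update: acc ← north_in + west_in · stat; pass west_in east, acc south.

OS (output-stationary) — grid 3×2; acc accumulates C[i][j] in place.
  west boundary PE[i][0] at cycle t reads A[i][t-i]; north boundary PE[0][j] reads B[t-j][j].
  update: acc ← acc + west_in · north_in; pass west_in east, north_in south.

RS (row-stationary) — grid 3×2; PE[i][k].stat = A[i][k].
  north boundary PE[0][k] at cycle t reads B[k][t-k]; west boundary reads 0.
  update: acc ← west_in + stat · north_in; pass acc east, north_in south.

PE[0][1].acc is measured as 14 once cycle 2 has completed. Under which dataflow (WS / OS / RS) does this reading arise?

dataflow = WS

— WS: 2×2; PE[0][1] trace:
  step 0 · PE0,1: acc=0; fwd→0 fwd↓0
  step 1 · PE0,1: acc=7; fwd→1 fwd↓7
  step 2 · PE0,1: acc=14; fwd→2 fwd↓14
— OS: 3×2; PE[0][1] trace:
  step 0 · PE0,1: acc=0; fwd→0 fwd↓0
  step 1 · PE0,1: acc=7; fwd→1 fwd↓7
  step 2 · PE0,1: acc=25; fwd→2 fwd↓9
— RS: 3×2; PE[0][1] trace:
  step 0 · PE0,1: acc=0; fwd→0 fwd↓0
  step 1 · PE0,1: acc=22; fwd→22 fwd↓9
  step 2 · PE0,1: acc=25; fwd→25 fwd↓9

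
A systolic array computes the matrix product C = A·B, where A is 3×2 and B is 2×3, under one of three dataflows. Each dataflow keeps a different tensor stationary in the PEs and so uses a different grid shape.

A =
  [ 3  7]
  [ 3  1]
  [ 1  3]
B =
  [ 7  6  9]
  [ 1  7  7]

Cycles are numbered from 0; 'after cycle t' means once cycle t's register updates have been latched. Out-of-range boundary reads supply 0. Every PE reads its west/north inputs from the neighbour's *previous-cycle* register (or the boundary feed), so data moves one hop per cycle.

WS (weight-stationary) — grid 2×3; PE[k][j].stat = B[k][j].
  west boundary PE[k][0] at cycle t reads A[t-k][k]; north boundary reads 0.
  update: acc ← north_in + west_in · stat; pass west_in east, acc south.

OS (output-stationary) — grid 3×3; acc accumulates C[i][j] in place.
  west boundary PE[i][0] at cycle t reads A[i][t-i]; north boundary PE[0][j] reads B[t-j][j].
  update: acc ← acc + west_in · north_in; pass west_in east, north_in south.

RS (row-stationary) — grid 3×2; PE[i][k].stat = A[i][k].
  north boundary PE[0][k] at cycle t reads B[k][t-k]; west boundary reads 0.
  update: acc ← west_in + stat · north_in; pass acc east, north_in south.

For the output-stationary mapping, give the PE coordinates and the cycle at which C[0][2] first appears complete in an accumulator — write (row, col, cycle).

Under OS, C[0][2] lands at PE[0][2]:
  cycle 0: PE[0][2] → acc 0, east 0, south 0
  cycle 1: PE[0][2] → acc 0, east 0, south 0
  cycle 2: PE[0][2] → acc 27, east 3, south 9
  cycle 3: PE[0][2] → acc 76, east 7, south 7

(row, col, cycle) = (0, 2, 3)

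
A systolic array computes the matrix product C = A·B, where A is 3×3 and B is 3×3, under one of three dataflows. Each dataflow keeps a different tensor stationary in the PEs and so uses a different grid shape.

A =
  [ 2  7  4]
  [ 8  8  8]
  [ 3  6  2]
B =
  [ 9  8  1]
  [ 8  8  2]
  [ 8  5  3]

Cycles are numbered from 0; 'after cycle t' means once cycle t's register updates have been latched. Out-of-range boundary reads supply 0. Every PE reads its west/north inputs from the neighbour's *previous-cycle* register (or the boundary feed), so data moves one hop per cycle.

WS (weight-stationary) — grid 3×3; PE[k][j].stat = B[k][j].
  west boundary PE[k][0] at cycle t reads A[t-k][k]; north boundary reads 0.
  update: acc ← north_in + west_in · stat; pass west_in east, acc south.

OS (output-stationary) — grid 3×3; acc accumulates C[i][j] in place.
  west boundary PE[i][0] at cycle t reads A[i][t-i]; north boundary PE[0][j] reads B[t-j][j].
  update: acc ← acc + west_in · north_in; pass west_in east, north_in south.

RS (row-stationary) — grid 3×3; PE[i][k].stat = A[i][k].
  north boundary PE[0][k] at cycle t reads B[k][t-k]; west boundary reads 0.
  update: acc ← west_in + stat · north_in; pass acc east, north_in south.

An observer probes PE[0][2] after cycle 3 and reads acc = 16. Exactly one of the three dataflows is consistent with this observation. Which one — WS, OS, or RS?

Under WS (3×3), PE[0][2]:
  @0  [0,2]  acc 0  |  →0  ↓0
  @1  [0,2]  acc 0  |  →0  ↓0
  @2  [0,2]  acc 2  |  →2  ↓2
  @3  [0,2]  acc 8  |  →8  ↓8
Under OS (3×3), PE[0][2]:
  @0  [0,2]  acc 0  |  →0  ↓0
  @1  [0,2]  acc 0  |  →0  ↓0
  @2  [0,2]  acc 2  |  →2  ↓1
  @3  [0,2]  acc 16  |  →7  ↓2
Under RS (3×3), PE[0][2]:
  @0  [0,2]  acc 0  |  →0  ↓0
  @1  [0,2]  acc 0  |  →0  ↓0
  @2  [0,2]  acc 106  |  →106  ↓8
  @3  [0,2]  acc 92  |  →92  ↓5

dataflow = OS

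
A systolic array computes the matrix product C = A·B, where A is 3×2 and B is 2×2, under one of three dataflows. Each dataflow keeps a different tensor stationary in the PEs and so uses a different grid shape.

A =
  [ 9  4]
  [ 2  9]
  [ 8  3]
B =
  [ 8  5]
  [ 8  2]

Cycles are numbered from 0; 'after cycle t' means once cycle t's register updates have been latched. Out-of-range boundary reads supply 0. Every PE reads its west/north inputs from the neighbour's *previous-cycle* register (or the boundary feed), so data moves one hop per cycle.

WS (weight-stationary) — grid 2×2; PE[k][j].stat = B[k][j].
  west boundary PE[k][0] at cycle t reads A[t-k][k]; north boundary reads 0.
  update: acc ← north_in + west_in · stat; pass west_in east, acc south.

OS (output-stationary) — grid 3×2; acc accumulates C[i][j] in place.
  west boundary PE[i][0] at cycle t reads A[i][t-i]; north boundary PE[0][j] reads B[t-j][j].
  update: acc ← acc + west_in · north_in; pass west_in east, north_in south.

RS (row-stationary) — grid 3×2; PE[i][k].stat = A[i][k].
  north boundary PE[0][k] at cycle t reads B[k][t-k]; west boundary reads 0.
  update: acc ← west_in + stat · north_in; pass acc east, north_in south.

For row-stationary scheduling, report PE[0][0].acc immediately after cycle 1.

PE[0][0].acc = 45

Tracing RS — 3×2 array, target PE[0][0]:
  t=0 PE[0][0]: acc=72 h=72 v=8
  t=1 PE[0][0]: acc=45 h=45 v=5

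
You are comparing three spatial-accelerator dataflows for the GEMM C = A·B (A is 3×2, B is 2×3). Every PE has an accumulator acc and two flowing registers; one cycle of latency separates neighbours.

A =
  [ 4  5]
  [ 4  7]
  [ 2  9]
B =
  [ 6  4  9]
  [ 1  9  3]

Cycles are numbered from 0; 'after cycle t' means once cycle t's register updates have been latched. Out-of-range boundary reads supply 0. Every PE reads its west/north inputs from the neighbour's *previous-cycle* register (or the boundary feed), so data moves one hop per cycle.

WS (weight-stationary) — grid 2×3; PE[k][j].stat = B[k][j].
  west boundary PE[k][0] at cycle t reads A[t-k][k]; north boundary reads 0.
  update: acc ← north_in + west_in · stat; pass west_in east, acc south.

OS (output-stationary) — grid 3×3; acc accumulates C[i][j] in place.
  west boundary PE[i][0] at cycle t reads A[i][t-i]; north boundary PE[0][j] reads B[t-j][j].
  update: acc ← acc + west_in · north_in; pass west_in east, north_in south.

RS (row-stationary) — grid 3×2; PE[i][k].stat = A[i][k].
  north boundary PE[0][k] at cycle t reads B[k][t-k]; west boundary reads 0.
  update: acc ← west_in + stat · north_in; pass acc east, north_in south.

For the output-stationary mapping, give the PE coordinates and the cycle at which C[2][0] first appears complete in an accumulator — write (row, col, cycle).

(row, col, cycle) = (2, 0, 3)

OS: C[2][0] accumulates in PE[2][0]:
  0: (2,0).acc=0  regs=<0,0>
  1: (2,0).acc=0  regs=<0,0>
  2: (2,0).acc=12  regs=<2,6>
  3: (2,0).acc=21  regs=<9,1>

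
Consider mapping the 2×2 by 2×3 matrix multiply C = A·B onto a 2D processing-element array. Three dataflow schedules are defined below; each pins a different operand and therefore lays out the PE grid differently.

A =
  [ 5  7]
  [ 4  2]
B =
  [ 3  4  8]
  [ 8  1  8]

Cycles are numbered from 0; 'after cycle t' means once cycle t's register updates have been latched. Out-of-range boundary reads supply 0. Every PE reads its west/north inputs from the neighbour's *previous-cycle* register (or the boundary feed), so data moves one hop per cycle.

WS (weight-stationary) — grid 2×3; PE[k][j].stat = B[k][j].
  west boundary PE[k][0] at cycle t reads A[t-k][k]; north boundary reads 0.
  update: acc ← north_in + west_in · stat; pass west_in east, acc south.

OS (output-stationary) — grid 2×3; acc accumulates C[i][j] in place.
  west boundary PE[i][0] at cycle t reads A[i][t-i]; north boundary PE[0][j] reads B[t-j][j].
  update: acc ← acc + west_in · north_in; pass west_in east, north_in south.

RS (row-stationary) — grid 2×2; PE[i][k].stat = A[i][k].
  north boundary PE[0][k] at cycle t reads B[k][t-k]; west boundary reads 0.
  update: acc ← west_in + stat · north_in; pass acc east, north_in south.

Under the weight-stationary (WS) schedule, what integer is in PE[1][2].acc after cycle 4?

WS on a 2×3 grid — tracing PE[1][2] and its feeders:
  c0 r0c2: 0 / 0 / 0
  c0 r1c1: 0 / 0 / 0
  c0 r1c2: 0 / 0 / 0
  c1 r0c2: 0 / 0 / 0
  c1 r1c1: 0 / 0 / 0
  c1 r1c2: 0 / 0 / 0
  c2 r0c2: 40 / 5 / 40
  c2 r1c1: 27 / 7 / 27
  c2 r1c2: 0 / 0 / 0
  c3 r0c2: 32 / 4 / 32
  c3 r1c1: 18 / 2 / 18
  c3 r1c2: 96 / 7 / 96
  c4 r0c2: 0 / 0 / 0
  c4 r1c1: 0 / 0 / 0
  c4 r1c2: 48 / 2 / 48

PE[1][2].acc = 48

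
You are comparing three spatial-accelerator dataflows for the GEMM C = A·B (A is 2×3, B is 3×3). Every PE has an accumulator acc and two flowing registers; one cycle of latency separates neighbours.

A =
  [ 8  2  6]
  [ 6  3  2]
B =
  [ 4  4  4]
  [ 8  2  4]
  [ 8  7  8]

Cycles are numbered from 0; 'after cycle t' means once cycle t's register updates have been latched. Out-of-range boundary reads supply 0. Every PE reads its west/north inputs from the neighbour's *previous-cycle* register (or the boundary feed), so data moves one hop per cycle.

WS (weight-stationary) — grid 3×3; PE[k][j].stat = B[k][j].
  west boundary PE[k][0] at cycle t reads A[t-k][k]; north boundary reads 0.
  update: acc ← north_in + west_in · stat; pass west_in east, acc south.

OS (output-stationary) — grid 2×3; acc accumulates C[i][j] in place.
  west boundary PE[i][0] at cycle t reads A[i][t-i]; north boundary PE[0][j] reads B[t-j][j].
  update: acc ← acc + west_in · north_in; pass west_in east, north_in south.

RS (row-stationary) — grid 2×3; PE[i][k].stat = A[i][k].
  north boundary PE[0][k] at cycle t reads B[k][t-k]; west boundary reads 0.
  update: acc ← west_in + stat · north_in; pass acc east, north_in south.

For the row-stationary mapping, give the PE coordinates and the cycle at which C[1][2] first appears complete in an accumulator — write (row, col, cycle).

(row, col, cycle) = (1, 2, 5)

Under RS, C[1][2] lands at PE[1][2]:
  c0 r1c2: 0 / 0 / 0
  c1 r1c2: 0 / 0 / 0
  c2 r1c2: 0 / 0 / 0
  c3 r1c2: 64 / 64 / 8
  c4 r1c2: 44 / 44 / 7
  c5 r1c2: 52 / 52 / 8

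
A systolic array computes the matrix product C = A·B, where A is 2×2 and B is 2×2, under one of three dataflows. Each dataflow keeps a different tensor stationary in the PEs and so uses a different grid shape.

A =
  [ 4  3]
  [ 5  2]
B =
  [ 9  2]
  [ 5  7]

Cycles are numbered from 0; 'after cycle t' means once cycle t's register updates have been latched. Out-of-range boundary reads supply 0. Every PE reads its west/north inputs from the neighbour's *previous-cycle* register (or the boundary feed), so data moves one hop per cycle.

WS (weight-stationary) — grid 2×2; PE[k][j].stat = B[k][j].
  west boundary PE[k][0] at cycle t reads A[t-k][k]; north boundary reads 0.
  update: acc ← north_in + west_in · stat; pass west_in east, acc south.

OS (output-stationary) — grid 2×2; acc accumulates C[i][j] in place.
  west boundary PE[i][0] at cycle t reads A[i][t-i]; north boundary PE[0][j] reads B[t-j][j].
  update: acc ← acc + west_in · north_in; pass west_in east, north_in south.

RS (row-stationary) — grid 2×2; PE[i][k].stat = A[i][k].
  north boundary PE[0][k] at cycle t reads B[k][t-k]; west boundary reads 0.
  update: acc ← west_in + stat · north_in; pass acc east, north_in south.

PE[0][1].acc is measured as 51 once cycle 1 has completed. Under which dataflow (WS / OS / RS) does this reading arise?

— WS: 2×2; PE[0][1] trace:
  step 0 · PE0,1: acc=0; fwd→0 fwd↓0
  step 1 · PE0,1: acc=8; fwd→4 fwd↓8
— OS: 2×2; PE[0][1] trace:
  step 0 · PE0,1: acc=0; fwd→0 fwd↓0
  step 1 · PE0,1: acc=8; fwd→4 fwd↓2
— RS: 2×2; PE[0][1] trace:
  step 0 · PE0,1: acc=0; fwd→0 fwd↓0
  step 1 · PE0,1: acc=51; fwd→51 fwd↓5

dataflow = RS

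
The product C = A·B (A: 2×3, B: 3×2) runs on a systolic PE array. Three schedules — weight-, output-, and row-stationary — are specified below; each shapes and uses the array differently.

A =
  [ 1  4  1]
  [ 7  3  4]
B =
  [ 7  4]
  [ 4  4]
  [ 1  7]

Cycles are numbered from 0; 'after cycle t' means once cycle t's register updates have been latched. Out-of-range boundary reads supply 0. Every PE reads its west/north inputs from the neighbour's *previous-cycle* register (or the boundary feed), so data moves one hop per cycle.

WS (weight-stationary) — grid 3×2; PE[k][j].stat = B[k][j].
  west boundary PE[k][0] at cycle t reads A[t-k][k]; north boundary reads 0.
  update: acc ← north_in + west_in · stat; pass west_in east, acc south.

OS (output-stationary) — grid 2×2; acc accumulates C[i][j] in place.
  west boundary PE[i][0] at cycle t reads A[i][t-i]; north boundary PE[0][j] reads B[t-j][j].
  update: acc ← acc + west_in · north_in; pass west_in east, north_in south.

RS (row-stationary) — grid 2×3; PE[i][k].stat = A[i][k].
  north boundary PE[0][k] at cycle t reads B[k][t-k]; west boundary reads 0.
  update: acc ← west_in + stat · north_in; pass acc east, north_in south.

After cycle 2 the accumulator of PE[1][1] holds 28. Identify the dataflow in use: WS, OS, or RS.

WS (3×2 grid), PE[1][1]:
  [0] (1,1) acc=0 (h:0 v:0)
  [1] (1,1) acc=0 (h:0 v:0)
  [2] (1,1) acc=20 (h:4 v:20)
OS (2×2 grid), PE[1][1]:
  [0] (1,1) acc=0 (h:0 v:0)
  [1] (1,1) acc=0 (h:0 v:0)
  [2] (1,1) acc=28 (h:7 v:4)
RS (2×3 grid), PE[1][1]:
  [0] (1,1) acc=0 (h:0 v:0)
  [1] (1,1) acc=0 (h:0 v:0)
  [2] (1,1) acc=61 (h:61 v:4)

dataflow = OS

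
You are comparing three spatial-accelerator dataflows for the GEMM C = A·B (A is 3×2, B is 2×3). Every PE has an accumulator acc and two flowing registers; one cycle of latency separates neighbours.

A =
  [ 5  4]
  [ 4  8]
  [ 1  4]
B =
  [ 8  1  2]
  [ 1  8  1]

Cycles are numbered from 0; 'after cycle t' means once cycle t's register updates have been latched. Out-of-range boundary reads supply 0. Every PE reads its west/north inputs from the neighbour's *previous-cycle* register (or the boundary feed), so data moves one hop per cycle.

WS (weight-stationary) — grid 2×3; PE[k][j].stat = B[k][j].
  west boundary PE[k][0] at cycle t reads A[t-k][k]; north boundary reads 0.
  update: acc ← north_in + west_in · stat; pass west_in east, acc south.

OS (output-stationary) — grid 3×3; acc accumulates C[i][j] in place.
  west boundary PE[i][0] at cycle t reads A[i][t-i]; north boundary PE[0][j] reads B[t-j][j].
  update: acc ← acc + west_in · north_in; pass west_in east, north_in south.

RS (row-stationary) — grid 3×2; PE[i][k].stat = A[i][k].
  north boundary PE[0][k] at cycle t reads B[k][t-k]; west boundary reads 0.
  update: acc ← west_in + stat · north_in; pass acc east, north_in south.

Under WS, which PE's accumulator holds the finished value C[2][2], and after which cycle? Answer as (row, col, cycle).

WS — PE[1][2] is where C[2][2] collects:
  t=0 PE[1][2]: acc=0 h=0 v=0
  t=1 PE[1][2]: acc=0 h=0 v=0
  t=2 PE[1][2]: acc=0 h=0 v=0
  t=3 PE[1][2]: acc=14 h=4 v=14
  t=4 PE[1][2]: acc=16 h=8 v=16
  t=5 PE[1][2]: acc=6 h=4 v=6

(row, col, cycle) = (1, 2, 5)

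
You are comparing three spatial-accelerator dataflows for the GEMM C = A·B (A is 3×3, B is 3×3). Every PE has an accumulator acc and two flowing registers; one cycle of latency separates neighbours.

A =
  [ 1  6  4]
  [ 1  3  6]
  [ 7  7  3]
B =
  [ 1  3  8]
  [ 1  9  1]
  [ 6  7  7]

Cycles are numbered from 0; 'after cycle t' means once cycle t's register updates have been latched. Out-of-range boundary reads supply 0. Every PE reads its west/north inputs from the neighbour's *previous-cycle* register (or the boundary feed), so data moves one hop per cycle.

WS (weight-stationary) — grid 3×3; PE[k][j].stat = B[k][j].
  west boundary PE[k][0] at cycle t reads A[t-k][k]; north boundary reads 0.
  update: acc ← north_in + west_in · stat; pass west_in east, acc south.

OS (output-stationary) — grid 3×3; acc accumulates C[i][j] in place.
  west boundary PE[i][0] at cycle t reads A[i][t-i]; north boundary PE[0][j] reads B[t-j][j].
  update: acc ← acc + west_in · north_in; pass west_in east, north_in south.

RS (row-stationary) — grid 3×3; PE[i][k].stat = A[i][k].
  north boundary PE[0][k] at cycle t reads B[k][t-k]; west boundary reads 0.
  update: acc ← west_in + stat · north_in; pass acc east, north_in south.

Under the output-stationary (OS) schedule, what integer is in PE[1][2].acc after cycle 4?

PE[1][2].acc = 11

OS 3×3: PE[1][2] cycle-by-cycle (with neighbour feeds):
  t=0 PE[0][2]: acc=0 h=0 v=0
  t=0 PE[1][1]: acc=0 h=0 v=0
  t=0 PE[1][2]: acc=0 h=0 v=0
  t=1 PE[0][2]: acc=0 h=0 v=0
  t=1 PE[1][1]: acc=0 h=0 v=0
  t=1 PE[1][2]: acc=0 h=0 v=0
  t=2 PE[0][2]: acc=8 h=1 v=8
  t=2 PE[1][1]: acc=3 h=1 v=3
  t=2 PE[1][2]: acc=0 h=0 v=0
  t=3 PE[0][2]: acc=14 h=6 v=1
  t=3 PE[1][1]: acc=30 h=3 v=9
  t=3 PE[1][2]: acc=8 h=1 v=8
  t=4 PE[0][2]: acc=42 h=4 v=7
  t=4 PE[1][1]: acc=72 h=6 v=7
  t=4 PE[1][2]: acc=11 h=3 v=1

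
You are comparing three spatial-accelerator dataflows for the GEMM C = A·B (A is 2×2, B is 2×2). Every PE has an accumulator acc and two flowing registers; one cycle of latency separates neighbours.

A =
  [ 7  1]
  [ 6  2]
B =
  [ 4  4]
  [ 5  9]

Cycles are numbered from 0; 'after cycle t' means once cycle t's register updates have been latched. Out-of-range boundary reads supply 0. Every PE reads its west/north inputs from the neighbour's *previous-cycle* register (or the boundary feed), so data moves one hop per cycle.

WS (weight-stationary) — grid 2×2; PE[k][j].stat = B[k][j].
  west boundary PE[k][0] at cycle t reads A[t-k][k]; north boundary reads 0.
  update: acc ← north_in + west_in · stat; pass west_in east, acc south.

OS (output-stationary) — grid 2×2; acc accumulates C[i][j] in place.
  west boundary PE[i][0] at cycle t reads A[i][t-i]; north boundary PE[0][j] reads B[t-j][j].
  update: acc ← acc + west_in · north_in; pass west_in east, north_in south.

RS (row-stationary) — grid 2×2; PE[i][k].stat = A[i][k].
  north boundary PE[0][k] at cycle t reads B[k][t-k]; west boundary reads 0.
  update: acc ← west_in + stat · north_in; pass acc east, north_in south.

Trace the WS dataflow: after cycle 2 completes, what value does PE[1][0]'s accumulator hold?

Tracing WS — 2×2 array, target PE[1][0]:
  @0  [0,0]  acc 28  |  →7  ↓28
  @0  [1,0]  acc 0  |  →0  ↓0
  @1  [0,0]  acc 24  |  →6  ↓24
  @1  [1,0]  acc 33  |  →1  ↓33
  @2  [0,0]  acc 0  |  →0  ↓0
  @2  [1,0]  acc 34  |  →2  ↓34

PE[1][0].acc = 34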